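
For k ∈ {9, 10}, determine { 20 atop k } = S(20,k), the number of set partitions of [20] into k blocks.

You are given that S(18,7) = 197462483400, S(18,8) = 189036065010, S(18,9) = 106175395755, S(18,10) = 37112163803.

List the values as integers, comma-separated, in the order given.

row 19: T[19][8]=8·189036065010+197462483400=1709751003480  T[19][9]=9·106175395755+189036065010=1144614626805  T[19][10]=10·37112163803+106175395755=477297033785
row 20: T[20][9]=9·1144614626805+1709751003480=12011282644725  T[20][10]=10·477297033785+1144614626805=5917584964655
Read S(20,9) = 12011282644725, S(20,10) = 5917584964655.

12011282644725, 5917584964655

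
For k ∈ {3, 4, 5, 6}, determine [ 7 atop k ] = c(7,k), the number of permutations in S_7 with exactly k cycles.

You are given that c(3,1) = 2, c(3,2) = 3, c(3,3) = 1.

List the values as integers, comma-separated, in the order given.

r4: T_4,1=3×2+0=6; T_4,2=3×3+2=11; T_4,3=3×1+3=6; T_4,4=3×0+1=1
r5: T_5,1=4×6+0=24; T_5,2=4×11+6=50; T_5,3=4×6+11=35; T_5,4=4×1+6=10; T_5,5=4×0+1=1
r6: T_6,2=5×50+24=274; T_6,3=5×35+50=225; T_6,4=5×10+35=85; T_6,5=5×1+10=15; T_6,6=5×0+1=1
r7: T_7,3=6×225+274=1624; T_7,4=6×85+225=735; T_7,5=6×15+85=175; T_7,6=6×1+15=21
Read c(7,3) = 1624, c(7,4) = 735, c(7,5) = 175, c(7,6) = 21.

1624, 735, 175, 21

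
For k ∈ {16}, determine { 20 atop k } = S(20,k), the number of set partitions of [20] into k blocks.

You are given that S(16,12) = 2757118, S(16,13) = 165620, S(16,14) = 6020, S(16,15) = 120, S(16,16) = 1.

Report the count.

22350954

row 17: T[17][13]=13·165620+2757118=4910178  T[17][14]=14·6020+165620=249900  T[17][15]=15·120+6020=7820  T[17][16]=16·1+120=136
row 18: T[18][14]=14·249900+4910178=8408778  T[18][15]=15·7820+249900=367200  T[18][16]=16·136+7820=9996
row 19: T[19][15]=15·367200+8408778=13916778  T[19][16]=16·9996+367200=527136
row 20: T[20][16]=16·527136+13916778=22350954
Read S(20,16) = 22350954.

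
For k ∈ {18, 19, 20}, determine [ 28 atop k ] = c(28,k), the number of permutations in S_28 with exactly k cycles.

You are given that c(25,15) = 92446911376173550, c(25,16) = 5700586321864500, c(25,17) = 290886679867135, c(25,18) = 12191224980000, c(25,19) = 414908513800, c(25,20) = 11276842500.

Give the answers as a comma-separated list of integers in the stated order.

1340675942971287195, 60383004803151030, 2280730371654735

i=26: T(26,16)=92446911376173550+25·5700586321864500=234961569422786050 | T(26,17)=5700586321864500+25·290886679867135=12972753318542875 | T(26,18)=290886679867135+25·12191224980000=595667304367135 | T(26,19)=12191224980000+25·414908513800=22563937825000 | T(26,20)=414908513800+25·11276842500=696829576300
i=27: T(27,17)=234961569422786050+26·12972753318542875=572253155704900800 | T(27,18)=12972753318542875+26·595667304367135=28460103232088385 | T(27,19)=595667304367135+26·22563937825000=1182329687817135 | T(27,20)=22563937825000+26·696829576300=40681506808800
i=28: T(28,18)=572253155704900800+27·28460103232088385=1340675942971287195 | T(28,19)=28460103232088385+27·1182329687817135=60383004803151030 | T(28,20)=1182329687817135+27·40681506808800=2280730371654735
Read c(28,18) = 1340675942971287195, c(28,19) = 60383004803151030, c(28,20) = 2280730371654735.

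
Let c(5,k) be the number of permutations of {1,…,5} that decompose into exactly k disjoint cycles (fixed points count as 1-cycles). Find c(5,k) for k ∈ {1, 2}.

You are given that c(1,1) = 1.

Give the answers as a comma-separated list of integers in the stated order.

r2: T_2,1=1×1+0=1; T_2,2=1×0+1=1
r3: T_3,1=2×1+0=2; T_3,2=2×1+1=3
r4: T_4,1=3×2+0=6; T_4,2=3×3+2=11
r5: T_5,1=4×6+0=24; T_5,2=4×11+6=50
Read c(5,1) = 24, c(5,2) = 50.

24, 50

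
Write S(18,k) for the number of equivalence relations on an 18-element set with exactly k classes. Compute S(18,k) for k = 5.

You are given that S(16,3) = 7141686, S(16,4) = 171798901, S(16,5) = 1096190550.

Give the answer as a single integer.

[17] T[17,4]:4*171798901+7141686=694337290 · T[17,5]:5*1096190550+171798901=5652751651
[18] T[18,5]:5*5652751651+694337290=28958095545
Read S(18,5) = 28958095545.

28958095545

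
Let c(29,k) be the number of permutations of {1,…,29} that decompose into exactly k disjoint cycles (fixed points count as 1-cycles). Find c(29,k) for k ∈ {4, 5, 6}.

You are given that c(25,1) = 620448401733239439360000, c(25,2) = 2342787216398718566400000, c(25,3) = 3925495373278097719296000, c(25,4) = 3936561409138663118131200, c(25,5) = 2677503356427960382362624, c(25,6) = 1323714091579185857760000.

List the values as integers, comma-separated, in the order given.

i=26: T(26,1)=0+25·620448401733239439360000=15511210043330985984000000 | T(26,2)=620448401733239439360000+25·2342787216398718566400000=59190128811701203599360000 | T(26,3)=2342787216398718566400000+25·3925495373278097719296000=100480171548351161548800000 | T(26,4)=3925495373278097719296000+25·3936561409138663118131200=102339530601744675672576000 | T(26,5)=3936561409138663118131200+25·2677503356427960382362624=70874145319837672677196800 | T(26,6)=2677503356427960382362624+25·1323714091579185857760000=35770355645907606826362624
i=27: T(27,2)=15511210043330985984000000+26·59190128811701203599360000=1554454559147562279567360000 | T(27,3)=59190128811701203599360000+26·100480171548351161548800000=2671674589068831403868160000 | T(27,4)=100480171548351161548800000+26·102339530601744675672576000=2761307967193712729035776000 | T(27,5)=102339530601744675672576000+26·70874145319837672677196800=1945067308917524165279692800 | T(27,6)=70874145319837672677196800+26·35770355645907606826362624=1000903392113435450162625024
i=28: T(28,3)=1554454559147562279567360000+27·2671674589068831403868160000=73689668464006010184007680000 | T(28,4)=2671674589068831403868160000+27·2761307967193712729035776000=77226989703299075087834112000 | T(28,5)=2761307967193712729035776000+27·1945067308917524165279692800=55278125307966865191587481600 | T(28,6)=1945067308917524165279692800+27·1000903392113435450162625024=28969458895980281319670568448
i=29: T(29,4)=73689668464006010184007680000+28·77226989703299075087834112000=2236045380156380112643362816000 | T(29,5)=77226989703299075087834112000+28·55278125307966865191587481600=1625014498326371300452283596800 | T(29,6)=55278125307966865191587481600+28·28969458895980281319670568448=866422974395414742142363398144
Read c(29,4) = 2236045380156380112643362816000, c(29,5) = 1625014498326371300452283596800, c(29,6) = 866422974395414742142363398144.

2236045380156380112643362816000, 1625014498326371300452283596800, 866422974395414742142363398144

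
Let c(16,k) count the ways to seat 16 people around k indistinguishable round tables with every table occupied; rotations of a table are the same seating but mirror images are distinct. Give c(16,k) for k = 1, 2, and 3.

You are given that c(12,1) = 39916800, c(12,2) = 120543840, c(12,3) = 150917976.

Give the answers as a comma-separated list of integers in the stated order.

1307674368000, 4339163001600, 6165817614720

r13: T_13,1=12×39916800+0=479001600; T_13,2=12×120543840+39916800=1486442880; T_13,3=12×150917976+120543840=1931559552
r14: T_14,1=13×479001600+0=6227020800; T_14,2=13×1486442880+479001600=19802759040; T_14,3=13×1931559552+1486442880=26596717056
r15: T_15,1=14×6227020800+0=87178291200; T_15,2=14×19802759040+6227020800=283465647360; T_15,3=14×26596717056+19802759040=392156797824
r16: T_16,1=15×87178291200+0=1307674368000; T_16,2=15×283465647360+87178291200=4339163001600; T_16,3=15×392156797824+283465647360=6165817614720
Read c(16,1) = 1307674368000, c(16,2) = 4339163001600, c(16,3) = 6165817614720.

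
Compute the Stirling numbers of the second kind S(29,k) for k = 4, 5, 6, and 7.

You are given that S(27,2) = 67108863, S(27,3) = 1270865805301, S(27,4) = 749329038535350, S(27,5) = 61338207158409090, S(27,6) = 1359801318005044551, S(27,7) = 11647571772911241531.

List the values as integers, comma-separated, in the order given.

i=28: T(28,3)=67108863+3·1270865805301=3812664524766 | T(28,4)=1270865805301+4·749329038535350=2998587019946701 | T(28,5)=749329038535350+5·61338207158409090=307440364830580800 | T(28,6)=61338207158409090+6·1359801318005044551=8220146115188676396 | T(28,7)=1359801318005044551+7·11647571772911241531=82892803728383735268
i=29: T(29,4)=3812664524766+4·2998587019946701=11998160744311570 | T(29,5)=2998587019946701+5·307440364830580800=1540200411172850701 | T(29,6)=307440364830580800+6·8220146115188676396=49628317055962639176 | T(29,7)=8220146115188676396+7·82892803728383735268=588469772213874823272
Read S(29,4) = 11998160744311570, S(29,5) = 1540200411172850701, S(29,6) = 49628317055962639176, S(29,7) = 588469772213874823272.

11998160744311570, 1540200411172850701, 49628317055962639176, 588469772213874823272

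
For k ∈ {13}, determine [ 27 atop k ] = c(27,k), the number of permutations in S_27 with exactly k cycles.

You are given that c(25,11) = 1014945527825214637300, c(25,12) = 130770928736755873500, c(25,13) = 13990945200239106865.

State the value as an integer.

i=26: T(26,12)=1014945527825214637300+25·130770928736755873500=4284218746244111474800 | T(26,13)=130770928736755873500+25·13990945200239106865=480544558742733545125
i=27: T(27,13)=4284218746244111474800+26·480544558742733545125=16778377273555183648050
Read c(27,13) = 16778377273555183648050.

16778377273555183648050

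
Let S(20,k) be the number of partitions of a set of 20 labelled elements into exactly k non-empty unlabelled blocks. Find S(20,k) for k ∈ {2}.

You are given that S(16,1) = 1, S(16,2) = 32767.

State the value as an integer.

i=17: T(17,1)=0+1·1=1 | T(17,2)=1+2·32767=65535
i=18: T(18,1)=0+1·1=1 | T(18,2)=1+2·65535=131071
i=19: T(19,1)=0+1·1=1 | T(19,2)=1+2·131071=262143
i=20: T(20,2)=1+2·262143=524287
Read S(20,2) = 524287.

524287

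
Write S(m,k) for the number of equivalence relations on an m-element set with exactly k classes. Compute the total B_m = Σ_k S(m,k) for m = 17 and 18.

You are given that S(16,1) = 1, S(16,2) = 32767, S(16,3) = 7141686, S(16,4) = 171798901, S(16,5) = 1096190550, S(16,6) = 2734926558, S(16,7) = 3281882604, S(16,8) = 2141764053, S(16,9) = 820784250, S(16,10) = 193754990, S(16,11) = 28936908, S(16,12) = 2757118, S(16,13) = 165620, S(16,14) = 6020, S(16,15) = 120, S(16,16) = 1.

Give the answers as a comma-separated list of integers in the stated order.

82864869804, 682076806159

row 17: T[17][1]=1·1+0=1  T[17][2]=2·32767+1=65535  T[17][3]=3·7141686+32767=21457825  T[17][4]=4·171798901+7141686=694337290  T[17][5]=5·1096190550+171798901=5652751651  T[17][6]=6·2734926558+1096190550=17505749898  T[17][7]=7·3281882604+2734926558=25708104786  T[17][8]=8·2141764053+3281882604=20415995028  T[17][9]=9·820784250+2141764053=9528822303  T[17][10]=10·193754990+820784250=2758334150  T[17][11]=11·28936908+193754990=512060978  T[17][12]=12·2757118+28936908=62022324  T[17][13]=13·165620+2757118=4910178  T[17][14]=14·6020+165620=249900  T[17][15]=15·120+6020=7820  T[17][16]=16·1+120=136  T[17][17]=17·0+1=1
row 18: T[18][1]=1·1+0=1  T[18][2]=2·65535+1=131071  T[18][3]=3·21457825+65535=64439010  T[18][4]=4·694337290+21457825=2798806985  T[18][5]=5·5652751651+694337290=28958095545  T[18][6]=6·17505749898+5652751651=110687251039  T[18][7]=7·25708104786+17505749898=197462483400  T[18][8]=8·20415995028+25708104786=189036065010  T[18][9]=9·9528822303+20415995028=106175395755  T[18][10]=10·2758334150+9528822303=37112163803  T[18][11]=11·512060978+2758334150=8391004908  T[18][12]=12·62022324+512060978=1256328866  T[18][13]=13·4910178+62022324=125854638  T[18][14]=14·249900+4910178=8408778  T[18][15]=15·7820+249900=367200  T[18][16]=16·136+7820=9996  T[18][17]=17·1+136=153  T[18][18]=18·0+1=1
B_17 = ΣS(17,k) = 1+65535+21457825+694337290+5652751651+17505749898+25708104786+20415995028+9528822303+2758334150+512060978+62022324+4910178+249900+7820+136+1 = 82864869804
B_18 = ΣS(18,k) = 1+131071+64439010+2798806985+28958095545+110687251039+197462483400+189036065010+106175395755+37112163803+8391004908+1256328866+125854638+8408778+367200+9996+153+1 = 682076806159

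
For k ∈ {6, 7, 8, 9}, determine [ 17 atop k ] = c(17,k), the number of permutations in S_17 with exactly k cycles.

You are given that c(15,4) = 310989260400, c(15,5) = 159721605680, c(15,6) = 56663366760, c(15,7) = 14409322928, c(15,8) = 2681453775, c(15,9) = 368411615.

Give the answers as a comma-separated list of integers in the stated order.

[16] T[16,5]:15*159721605680+310989260400=2706813345600 · T[16,6]:15*56663366760+159721605680=1009672107080 · T[16,7]:15*14409322928+56663366760=272803210680 · T[16,8]:15*2681453775+14409322928=54631129553 · T[16,9]:15*368411615+2681453775=8207628000
[17] T[17,6]:16*1009672107080+2706813345600=18861567058880 · T[17,7]:16*272803210680+1009672107080=5374523477960 · T[17,8]:16*54631129553+272803210680=1146901283528 · T[17,9]:16*8207628000+54631129553=185953177553
Read c(17,6) = 18861567058880, c(17,7) = 5374523477960, c(17,8) = 1146901283528, c(17,9) = 185953177553.

18861567058880, 5374523477960, 1146901283528, 185953177553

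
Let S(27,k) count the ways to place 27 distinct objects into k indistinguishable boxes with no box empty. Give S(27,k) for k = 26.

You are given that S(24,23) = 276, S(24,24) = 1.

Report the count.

r25: T_25,24=24×1+276=300; T_25,25=25×0+1=1
r26: T_26,25=25×1+300=325; T_26,26=26×0+1=1
r27: T_27,26=26×1+325=351
Read S(27,26) = 351.

351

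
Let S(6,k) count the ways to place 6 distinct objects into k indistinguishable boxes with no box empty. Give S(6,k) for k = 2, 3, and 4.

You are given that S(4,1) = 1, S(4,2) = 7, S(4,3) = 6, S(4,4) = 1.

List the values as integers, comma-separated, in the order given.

31, 90, 65

row 5: T[5][1]=1·1+0=1  T[5][2]=2·7+1=15  T[5][3]=3·6+7=25  T[5][4]=4·1+6=10
row 6: T[6][2]=2·15+1=31  T[6][3]=3·25+15=90  T[6][4]=4·10+25=65
Read S(6,2) = 31, S(6,3) = 90, S(6,4) = 65.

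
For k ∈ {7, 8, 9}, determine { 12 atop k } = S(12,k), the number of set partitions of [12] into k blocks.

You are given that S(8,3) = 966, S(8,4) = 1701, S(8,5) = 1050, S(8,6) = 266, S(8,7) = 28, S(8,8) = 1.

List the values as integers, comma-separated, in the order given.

627396, 159027, 22275

@9  (9,4):1701·4+966→7770, (9,5):1050·5+1701→6951, (9,6):266·6+1050→2646, (9,7):28·7+266→462, (9,8):1·8+28→36, (9,9):0·9+1→1
@10  (10,5):6951·5+7770→42525, (10,6):2646·6+6951→22827, (10,7):462·7+2646→5880, (10,8):36·8+462→750, (10,9):1·9+36→45
@11  (11,6):22827·6+42525→179487, (11,7):5880·7+22827→63987, (11,8):750·8+5880→11880, (11,9):45·9+750→1155
@12  (12,7):63987·7+179487→627396, (12,8):11880·8+63987→159027, (12,9):1155·9+11880→22275
Read S(12,7) = 627396, S(12,8) = 159027, S(12,9) = 22275.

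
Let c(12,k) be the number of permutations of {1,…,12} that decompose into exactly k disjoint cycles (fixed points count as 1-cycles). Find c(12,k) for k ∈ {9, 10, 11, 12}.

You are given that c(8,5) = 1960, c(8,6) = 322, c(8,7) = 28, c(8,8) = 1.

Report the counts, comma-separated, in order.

@9  (9,6):322·8+1960→4536, (9,7):28·8+322→546, (9,8):1·8+28→36, (9,9):0·8+1→1
@10  (10,7):546·9+4536→9450, (10,8):36·9+546→870, (10,9):1·9+36→45, (10,10):0·9+1→1
@11  (11,8):870·10+9450→18150, (11,9):45·10+870→1320, (11,10):1·10+45→55, (11,11):0·10+1→1
@12  (12,9):1320·11+18150→32670, (12,10):55·11+1320→1925, (12,11):1·11+55→66, (12,12):0·11+1→1
Read c(12,9) = 32670, c(12,10) = 1925, c(12,11) = 66, c(12,12) = 1.

32670, 1925, 66, 1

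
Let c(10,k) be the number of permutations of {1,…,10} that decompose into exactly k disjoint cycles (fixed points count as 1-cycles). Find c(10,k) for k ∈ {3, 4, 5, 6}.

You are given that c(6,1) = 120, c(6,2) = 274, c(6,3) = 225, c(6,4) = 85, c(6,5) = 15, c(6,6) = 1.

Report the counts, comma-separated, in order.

1172700, 723680, 269325, 63273

i=7: T(7,1)=0+6·120=720 | T(7,2)=120+6·274=1764 | T(7,3)=274+6·225=1624 | T(7,4)=225+6·85=735 | T(7,5)=85+6·15=175 | T(7,6)=15+6·1=21
i=8: T(8,1)=0+7·720=5040 | T(8,2)=720+7·1764=13068 | T(8,3)=1764+7·1624=13132 | T(8,4)=1624+7·735=6769 | T(8,5)=735+7·175=1960 | T(8,6)=175+7·21=322
i=9: T(9,2)=5040+8·13068=109584 | T(9,3)=13068+8·13132=118124 | T(9,4)=13132+8·6769=67284 | T(9,5)=6769+8·1960=22449 | T(9,6)=1960+8·322=4536
i=10: T(10,3)=109584+9·118124=1172700 | T(10,4)=118124+9·67284=723680 | T(10,5)=67284+9·22449=269325 | T(10,6)=22449+9·4536=63273
Read c(10,3) = 1172700, c(10,4) = 723680, c(10,5) = 269325, c(10,6) = 63273.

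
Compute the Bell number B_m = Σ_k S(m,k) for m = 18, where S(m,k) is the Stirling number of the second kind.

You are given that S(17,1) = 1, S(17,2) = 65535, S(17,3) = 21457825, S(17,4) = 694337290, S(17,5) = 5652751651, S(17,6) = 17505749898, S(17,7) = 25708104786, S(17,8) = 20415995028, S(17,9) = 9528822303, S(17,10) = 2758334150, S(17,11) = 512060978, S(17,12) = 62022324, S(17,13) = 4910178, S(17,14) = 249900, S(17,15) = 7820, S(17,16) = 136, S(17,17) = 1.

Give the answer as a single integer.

682076806159

row 18: T[18][1]=1·1+0=1  T[18][2]=2·65535+1=131071  T[18][3]=3·21457825+65535=64439010  T[18][4]=4·694337290+21457825=2798806985  T[18][5]=5·5652751651+694337290=28958095545  T[18][6]=6·17505749898+5652751651=110687251039  T[18][7]=7·25708104786+17505749898=197462483400  T[18][8]=8·20415995028+25708104786=189036065010  T[18][9]=9·9528822303+20415995028=106175395755  T[18][10]=10·2758334150+9528822303=37112163803  T[18][11]=11·512060978+2758334150=8391004908  T[18][12]=12·62022324+512060978=1256328866  T[18][13]=13·4910178+62022324=125854638  T[18][14]=14·249900+4910178=8408778  T[18][15]=15·7820+249900=367200  T[18][16]=16·136+7820=9996  T[18][17]=17·1+136=153  T[18][18]=18·0+1=1
B_18 = ΣS(18,k) = 1+131071+64439010+2798806985+28958095545+110687251039+197462483400+189036065010+106175395755+37112163803+8391004908+1256328866+125854638+8408778+367200+9996+153+1 = 682076806159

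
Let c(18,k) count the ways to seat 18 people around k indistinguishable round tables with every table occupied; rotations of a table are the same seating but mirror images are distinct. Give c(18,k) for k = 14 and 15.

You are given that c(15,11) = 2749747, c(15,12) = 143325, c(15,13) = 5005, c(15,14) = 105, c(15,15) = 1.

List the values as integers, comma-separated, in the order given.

r16: T_16,12=15×143325+2749747=4899622; T_16,13=15×5005+143325=218400; T_16,14=15×105+5005=6580; T_16,15=15×1+105=120
r17: T_17,13=16×218400+4899622=8394022; T_17,14=16×6580+218400=323680; T_17,15=16×120+6580=8500
r18: T_18,14=17×323680+8394022=13896582; T_18,15=17×8500+323680=468180
Read c(18,14) = 13896582, c(18,15) = 468180.

13896582, 468180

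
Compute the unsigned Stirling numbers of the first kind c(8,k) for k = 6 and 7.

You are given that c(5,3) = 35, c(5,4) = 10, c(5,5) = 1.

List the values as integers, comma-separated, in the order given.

322, 28

@6  (6,4):10·5+35→85, (6,5):1·5+10→15, (6,6):0·5+1→1
@7  (7,5):15·6+85→175, (7,6):1·6+15→21, (7,7):0·6+1→1
@8  (8,6):21·7+175→322, (8,7):1·7+21→28
Read c(8,6) = 322, c(8,7) = 28.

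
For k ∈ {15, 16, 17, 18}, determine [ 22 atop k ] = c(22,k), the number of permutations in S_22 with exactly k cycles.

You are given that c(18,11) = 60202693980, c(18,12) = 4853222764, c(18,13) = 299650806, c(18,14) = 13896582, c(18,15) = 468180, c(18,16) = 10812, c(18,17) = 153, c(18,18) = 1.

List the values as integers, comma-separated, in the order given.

r19: T_19,12=18×4853222764+60202693980=147560703732; T_19,13=18×299650806+4853222764=10246937272; T_19,14=18×13896582+299650806=549789282; T_19,15=18×468180+13896582=22323822; T_19,16=18×10812+468180=662796; T_19,17=18×153+10812=13566; T_19,18=18×1+153=171
r20: T_20,13=19×10246937272+147560703732=342252511900; T_20,14=19×549789282+10246937272=20692933630; T_20,15=19×22323822+549789282=973941900; T_20,16=19×662796+22323822=34916946; T_20,17=19×13566+662796=920550; T_20,18=19×171+13566=16815
r21: T_21,14=20×20692933630+342252511900=756111184500; T_21,15=20×973941900+20692933630=40171771630; T_21,16=20×34916946+973941900=1672280820; T_21,17=20×920550+34916946=53327946; T_21,18=20×16815+920550=1256850
r22: T_22,15=21×40171771630+756111184500=1599718388730; T_22,16=21×1672280820+40171771630=75289668850; T_22,17=21×53327946+1672280820=2792167686; T_22,18=21×1256850+53327946=79721796
Read c(22,15) = 1599718388730, c(22,16) = 75289668850, c(22,17) = 2792167686, c(22,18) = 79721796.

1599718388730, 75289668850, 2792167686, 79721796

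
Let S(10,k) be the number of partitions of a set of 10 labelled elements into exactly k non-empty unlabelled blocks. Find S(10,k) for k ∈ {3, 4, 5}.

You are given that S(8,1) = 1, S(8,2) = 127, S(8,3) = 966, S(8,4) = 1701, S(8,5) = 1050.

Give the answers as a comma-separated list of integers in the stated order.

[9] T[9,2]:2*127+1=255 · T[9,3]:3*966+127=3025 · T[9,4]:4*1701+966=7770 · T[9,5]:5*1050+1701=6951
[10] T[10,3]:3*3025+255=9330 · T[10,4]:4*7770+3025=34105 · T[10,5]:5*6951+7770=42525
Read S(10,3) = 9330, S(10,4) = 34105, S(10,5) = 42525.

9330, 34105, 42525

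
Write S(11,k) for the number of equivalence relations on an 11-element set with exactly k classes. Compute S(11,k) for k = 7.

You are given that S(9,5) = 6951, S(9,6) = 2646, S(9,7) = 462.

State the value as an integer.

63987

[10] T[10,6]:6*2646+6951=22827 · T[10,7]:7*462+2646=5880
[11] T[11,7]:7*5880+22827=63987
Read S(11,7) = 63987.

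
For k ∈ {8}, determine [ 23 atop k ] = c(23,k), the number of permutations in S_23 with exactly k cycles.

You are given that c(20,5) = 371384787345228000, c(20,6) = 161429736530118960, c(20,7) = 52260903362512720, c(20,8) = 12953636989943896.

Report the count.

199321978221066137360

row 21: T[21][6]=20·161429736530118960+371384787345228000=3599979517947607200  T[21][7]=20·52260903362512720+161429736530118960=1206647803780373360  T[21][8]=20·12953636989943896+52260903362512720=311333643161390640
row 22: T[22][7]=21·1206647803780373360+3599979517947607200=28939583397335447760  T[22][8]=21·311333643161390640+1206647803780373360=7744654310169576800
row 23: T[23][8]=22·7744654310169576800+28939583397335447760=199321978221066137360
Read c(23,8) = 199321978221066137360.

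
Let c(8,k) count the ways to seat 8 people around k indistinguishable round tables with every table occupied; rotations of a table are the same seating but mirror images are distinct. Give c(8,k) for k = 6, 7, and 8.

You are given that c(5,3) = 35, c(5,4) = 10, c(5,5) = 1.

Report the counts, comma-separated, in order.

322, 28, 1

r6: T_6,4=5×10+35=85; T_6,5=5×1+10=15; T_6,6=5×0+1=1
r7: T_7,5=6×15+85=175; T_7,6=6×1+15=21; T_7,7=6×0+1=1
r8: T_8,6=7×21+175=322; T_8,7=7×1+21=28; T_8,8=7×0+1=1
Read c(8,6) = 322, c(8,7) = 28, c(8,8) = 1.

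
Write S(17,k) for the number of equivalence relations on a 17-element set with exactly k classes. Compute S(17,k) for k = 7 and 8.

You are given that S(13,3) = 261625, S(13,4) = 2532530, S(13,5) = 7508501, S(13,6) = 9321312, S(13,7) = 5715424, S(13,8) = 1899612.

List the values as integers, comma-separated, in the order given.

i=14: T(14,4)=261625+4·2532530=10391745 | T(14,5)=2532530+5·7508501=40075035 | T(14,6)=7508501+6·9321312=63436373 | T(14,7)=9321312+7·5715424=49329280 | T(14,8)=5715424+8·1899612=20912320
i=15: T(15,5)=10391745+5·40075035=210766920 | T(15,6)=40075035+6·63436373=420693273 | T(15,7)=63436373+7·49329280=408741333 | T(15,8)=49329280+8·20912320=216627840
i=16: T(16,6)=210766920+6·420693273=2734926558 | T(16,7)=420693273+7·408741333=3281882604 | T(16,8)=408741333+8·216627840=2141764053
i=17: T(17,7)=2734926558+7·3281882604=25708104786 | T(17,8)=3281882604+8·2141764053=20415995028
Read S(17,7) = 25708104786, S(17,8) = 20415995028.

25708104786, 20415995028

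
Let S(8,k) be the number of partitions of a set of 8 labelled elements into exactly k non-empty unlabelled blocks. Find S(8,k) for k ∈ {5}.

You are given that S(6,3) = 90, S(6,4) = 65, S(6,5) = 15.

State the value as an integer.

1050

@7  (7,4):65·4+90→350, (7,5):15·5+65→140
@8  (8,5):140·5+350→1050
Read S(8,5) = 1050.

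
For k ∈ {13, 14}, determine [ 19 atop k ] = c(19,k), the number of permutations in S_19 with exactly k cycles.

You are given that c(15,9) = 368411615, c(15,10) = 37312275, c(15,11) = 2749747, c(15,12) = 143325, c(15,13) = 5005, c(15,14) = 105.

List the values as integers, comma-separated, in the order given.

i=16: T(16,10)=368411615+15·37312275=928095740 | T(16,11)=37312275+15·2749747=78558480 | T(16,12)=2749747+15·143325=4899622 | T(16,13)=143325+15·5005=218400 | T(16,14)=5005+15·105=6580
i=17: T(17,11)=928095740+16·78558480=2185031420 | T(17,12)=78558480+16·4899622=156952432 | T(17,13)=4899622+16·218400=8394022 | T(17,14)=218400+16·6580=323680
i=18: T(18,12)=2185031420+17·156952432=4853222764 | T(18,13)=156952432+17·8394022=299650806 | T(18,14)=8394022+17·323680=13896582
i=19: T(19,13)=4853222764+18·299650806=10246937272 | T(19,14)=299650806+18·13896582=549789282
Read c(19,13) = 10246937272, c(19,14) = 549789282.

10246937272, 549789282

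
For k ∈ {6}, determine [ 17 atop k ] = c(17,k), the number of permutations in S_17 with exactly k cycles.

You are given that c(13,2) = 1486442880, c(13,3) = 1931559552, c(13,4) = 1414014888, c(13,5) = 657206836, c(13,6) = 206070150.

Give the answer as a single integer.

18861567058880

row 14: T[14][3]=13·1931559552+1486442880=26596717056  T[14][4]=13·1414014888+1931559552=20313753096  T[14][5]=13·657206836+1414014888=9957703756  T[14][6]=13·206070150+657206836=3336118786
row 15: T[15][4]=14·20313753096+26596717056=310989260400  T[15][5]=14·9957703756+20313753096=159721605680  T[15][6]=14·3336118786+9957703756=56663366760
row 16: T[16][5]=15·159721605680+310989260400=2706813345600  T[16][6]=15·56663366760+159721605680=1009672107080
row 17: T[17][6]=16·1009672107080+2706813345600=18861567058880
Read c(17,6) = 18861567058880.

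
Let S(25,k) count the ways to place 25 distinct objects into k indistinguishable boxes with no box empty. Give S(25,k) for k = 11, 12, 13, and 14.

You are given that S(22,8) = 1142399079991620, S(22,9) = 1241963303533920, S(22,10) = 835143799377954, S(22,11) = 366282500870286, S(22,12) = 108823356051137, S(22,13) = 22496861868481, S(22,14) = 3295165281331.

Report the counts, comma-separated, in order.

i=23: T(23,9)=1142399079991620+9·1241963303533920=12320068811796900 | T(23,10)=1241963303533920+10·835143799377954=9593401297313460 | T(23,11)=835143799377954+11·366282500870286=4864251308951100 | T(23,12)=366282500870286+12·108823356051137=1672162773483930 | T(23,13)=108823356051137+13·22496861868481=401282560341390 | T(23,14)=22496861868481+14·3295165281331=68629175807115
i=24: T(24,10)=12320068811796900+10·9593401297313460=108254081784931500 | T(24,11)=9593401297313460+11·4864251308951100=63100165695775560 | T(24,12)=4864251308951100+12·1672162773483930=24930204590758260 | T(24,13)=1672162773483930+13·401282560341390=6888836057922000 | T(24,14)=401282560341390+14·68629175807115=1362091021641000
i=25: T(25,11)=108254081784931500+11·63100165695775560=802355904438462660 | T(25,12)=63100165695775560+12·24930204590758260=362262620784874680 | T(25,13)=24930204590758260+13·6888836057922000=114485073343744260 | T(25,14)=6888836057922000+14·1362091021641000=25958110360896000
Read S(25,11) = 802355904438462660, S(25,12) = 362262620784874680, S(25,13) = 114485073343744260, S(25,14) = 25958110360896000.

802355904438462660, 362262620784874680, 114485073343744260, 25958110360896000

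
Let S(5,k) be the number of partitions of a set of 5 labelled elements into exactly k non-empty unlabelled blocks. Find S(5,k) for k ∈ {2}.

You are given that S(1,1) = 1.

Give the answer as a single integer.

r2: T_2,1=1×1+0=1; T_2,2=2×0+1=1
r3: T_3,1=1×1+0=1; T_3,2=2×1+1=3
r4: T_4,1=1×1+0=1; T_4,2=2×3+1=7
r5: T_5,2=2×7+1=15
Read S(5,2) = 15.

15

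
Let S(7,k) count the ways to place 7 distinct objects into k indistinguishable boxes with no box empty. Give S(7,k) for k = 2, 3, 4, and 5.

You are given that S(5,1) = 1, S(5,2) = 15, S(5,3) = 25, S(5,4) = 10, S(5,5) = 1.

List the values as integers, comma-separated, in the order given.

63, 301, 350, 140

@6  (6,1):1·1+0→1, (6,2):15·2+1→31, (6,3):25·3+15→90, (6,4):10·4+25→65, (6,5):1·5+10→15
@7  (7,2):31·2+1→63, (7,3):90·3+31→301, (7,4):65·4+90→350, (7,5):15·5+65→140
Read S(7,2) = 63, S(7,3) = 301, S(7,4) = 350, S(7,5) = 140.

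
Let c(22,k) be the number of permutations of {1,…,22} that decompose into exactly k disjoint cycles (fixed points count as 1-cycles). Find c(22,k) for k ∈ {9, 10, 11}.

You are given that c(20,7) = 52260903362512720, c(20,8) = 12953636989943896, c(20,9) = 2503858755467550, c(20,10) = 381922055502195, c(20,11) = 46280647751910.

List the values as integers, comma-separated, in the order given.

@21  (21,8):12953636989943896·20+52260903362512720→311333643161390640, (21,9):2503858755467550·20+12953636989943896→63030812099294896, (21,10):381922055502195·20+2503858755467550→10142299865511450, (21,11):46280647751910·20+381922055502195→1307535010540395
@22  (22,9):63030812099294896·21+311333643161390640→1634980697246583456, (22,10):10142299865511450·21+63030812099294896→276019109275035346, (22,11):1307535010540395·21+10142299865511450→37600535086859745
Read c(22,9) = 1634980697246583456, c(22,10) = 276019109275035346, c(22,11) = 37600535086859745.

1634980697246583456, 276019109275035346, 37600535086859745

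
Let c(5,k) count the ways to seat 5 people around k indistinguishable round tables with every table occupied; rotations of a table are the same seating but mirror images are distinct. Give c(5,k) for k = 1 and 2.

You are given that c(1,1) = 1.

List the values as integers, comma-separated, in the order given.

24, 50

i=2: T(2,1)=0+1·1=1 | T(2,2)=1+1·0=1
i=3: T(3,1)=0+2·1=2 | T(3,2)=1+2·1=3
i=4: T(4,1)=0+3·2=6 | T(4,2)=2+3·3=11
i=5: T(5,1)=0+4·6=24 | T(5,2)=6+4·11=50
Read c(5,1) = 24, c(5,2) = 50.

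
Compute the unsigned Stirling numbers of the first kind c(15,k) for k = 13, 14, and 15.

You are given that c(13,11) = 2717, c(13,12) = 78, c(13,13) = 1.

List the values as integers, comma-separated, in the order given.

i=14: T(14,12)=2717+13·78=3731 | T(14,13)=78+13·1=91 | T(14,14)=1+13·0=1
i=15: T(15,13)=3731+14·91=5005 | T(15,14)=91+14·1=105 | T(15,15)=1+14·0=1
Read c(15,13) = 5005, c(15,14) = 105, c(15,15) = 1.

5005, 105, 1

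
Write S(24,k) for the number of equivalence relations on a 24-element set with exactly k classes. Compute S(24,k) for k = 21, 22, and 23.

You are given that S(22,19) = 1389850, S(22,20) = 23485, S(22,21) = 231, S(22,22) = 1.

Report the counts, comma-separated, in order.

i=23: T(23,20)=1389850+20·23485=1859550 | T(23,21)=23485+21·231=28336 | T(23,22)=231+22·1=253 | T(23,23)=1+23·0=1
i=24: T(24,21)=1859550+21·28336=2454606 | T(24,22)=28336+22·253=33902 | T(24,23)=253+23·1=276
Read S(24,21) = 2454606, S(24,22) = 33902, S(24,23) = 276.

2454606, 33902, 276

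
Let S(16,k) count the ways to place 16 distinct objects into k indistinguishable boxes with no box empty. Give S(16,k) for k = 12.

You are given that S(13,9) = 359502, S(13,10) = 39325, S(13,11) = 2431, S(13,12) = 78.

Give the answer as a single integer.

[14] T[14,10]:10*39325+359502=752752 · T[14,11]:11*2431+39325=66066 · T[14,12]:12*78+2431=3367
[15] T[15,11]:11*66066+752752=1479478 · T[15,12]:12*3367+66066=106470
[16] T[16,12]:12*106470+1479478=2757118
Read S(16,12) = 2757118.

2757118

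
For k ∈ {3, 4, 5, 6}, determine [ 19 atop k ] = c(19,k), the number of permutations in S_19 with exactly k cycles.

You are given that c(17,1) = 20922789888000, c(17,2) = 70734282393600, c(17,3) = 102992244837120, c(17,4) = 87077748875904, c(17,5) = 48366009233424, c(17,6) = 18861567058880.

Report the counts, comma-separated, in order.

i=18: T(18,2)=20922789888000+17·70734282393600=1223405590579200 | T(18,3)=70734282393600+17·102992244837120=1821602444624640 | T(18,4)=102992244837120+17·87077748875904=1583313975727488 | T(18,5)=87077748875904+17·48366009233424=909299905844112 | T(18,6)=48366009233424+17·18861567058880=369012649234384
i=19: T(19,3)=1223405590579200+18·1821602444624640=34012249593822720 | T(19,4)=1821602444624640+18·1583313975727488=30321254007719424 | T(19,5)=1583313975727488+18·909299905844112=17950712280921504 | T(19,6)=909299905844112+18·369012649234384=7551527592063024
Read c(19,3) = 34012249593822720, c(19,4) = 30321254007719424, c(19,5) = 17950712280921504, c(19,6) = 7551527592063024.

34012249593822720, 30321254007719424, 17950712280921504, 7551527592063024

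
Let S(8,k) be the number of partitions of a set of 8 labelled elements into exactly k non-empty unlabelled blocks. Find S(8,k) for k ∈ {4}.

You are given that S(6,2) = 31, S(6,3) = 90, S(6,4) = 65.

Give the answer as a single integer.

[7] T[7,3]:3*90+31=301 · T[7,4]:4*65+90=350
[8] T[8,4]:4*350+301=1701
Read S(8,4) = 1701.

1701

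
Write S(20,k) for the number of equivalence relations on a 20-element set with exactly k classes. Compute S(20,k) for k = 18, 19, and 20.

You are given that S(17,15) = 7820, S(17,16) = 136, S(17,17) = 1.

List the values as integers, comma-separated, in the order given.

@18  (18,16):136·16+7820→9996, (18,17):1·17+136→153, (18,18):0·18+1→1
@19  (19,17):153·17+9996→12597, (19,18):1·18+153→171, (19,19):0·19+1→1
@20  (20,18):171·18+12597→15675, (20,19):1·19+171→190, (20,20):0·20+1→1
Read S(20,18) = 15675, S(20,19) = 190, S(20,20) = 1.

15675, 190, 1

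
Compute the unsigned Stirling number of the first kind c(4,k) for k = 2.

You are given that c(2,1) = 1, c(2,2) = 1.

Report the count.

i=3: T(3,1)=0+2·1=2 | T(3,2)=1+2·1=3
i=4: T(4,2)=2+3·3=11
Read c(4,2) = 11.

11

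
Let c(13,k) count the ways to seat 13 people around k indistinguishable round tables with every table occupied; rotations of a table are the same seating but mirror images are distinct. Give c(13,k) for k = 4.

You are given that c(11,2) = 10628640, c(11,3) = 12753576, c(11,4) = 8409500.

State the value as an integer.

@12  (12,3):12753576·11+10628640→150917976, (12,4):8409500·11+12753576→105258076
@13  (13,4):105258076·12+150917976→1414014888
Read c(13,4) = 1414014888.

1414014888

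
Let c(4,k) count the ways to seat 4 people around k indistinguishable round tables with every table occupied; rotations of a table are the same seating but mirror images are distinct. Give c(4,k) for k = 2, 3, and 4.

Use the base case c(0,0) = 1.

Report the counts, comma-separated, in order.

11, 6, 1

r1: T_1,1=0×0+1=1
r2: T_2,1=1×1+0=1; T_2,2=1×0+1=1
r3: T_3,1=2×1+0=2; T_3,2=2×1+1=3; T_3,3=2×0+1=1
r4: T_4,2=3×3+2=11; T_4,3=3×1+3=6; T_4,4=3×0+1=1
Read c(4,2) = 11, c(4,3) = 6, c(4,4) = 1.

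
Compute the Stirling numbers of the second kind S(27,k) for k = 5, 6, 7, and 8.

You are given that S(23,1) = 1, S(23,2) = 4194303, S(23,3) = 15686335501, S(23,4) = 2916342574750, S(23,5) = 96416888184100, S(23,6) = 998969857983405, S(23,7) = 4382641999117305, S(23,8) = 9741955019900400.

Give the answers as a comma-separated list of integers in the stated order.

r24: T_24,2=2×4194303+1=8388607; T_24,3=3×15686335501+4194303=47063200806; T_24,4=4×2916342574750+15686335501=11681056634501; T_24,5=5×96416888184100+2916342574750=485000783495250; T_24,6=6×998969857983405+96416888184100=6090236036084530; T_24,7=7×4382641999117305+998969857983405=31677463851804540; T_24,8=8×9741955019900400+4382641999117305=82318282158320505
r25: T_25,3=3×47063200806+8388607=141197991025; T_25,4=4×11681056634501+47063200806=46771289738810; T_25,5=5×485000783495250+11681056634501=2436684974110751; T_25,6=6×6090236036084530+485000783495250=37026417000002430; T_25,7=7×31677463851804540+6090236036084530=227832482998716310; T_25,8=8×82318282158320505+31677463851804540=690223721118368580
r26: T_26,4=4×46771289738810+141197991025=187226356946265; T_26,5=5×2436684974110751+46771289738810=12230196160292565; T_26,6=6×37026417000002430+2436684974110751=224595186974125331; T_26,7=7×227832482998716310+37026417000002430=1631853797991016600; T_26,8=8×690223721118368580+227832482998716310=5749622251945664950
r27: T_27,5=5×12230196160292565+187226356946265=61338207158409090; T_27,6=6×224595186974125331+12230196160292565=1359801318005044551; T_27,7=7×1631853797991016600+224595186974125331=11647571772911241531; T_27,8=8×5749622251945664950+1631853797991016600=47628831813556336200
Read S(27,5) = 61338207158409090, S(27,6) = 1359801318005044551, S(27,7) = 11647571772911241531, S(27,8) = 47628831813556336200.

61338207158409090, 1359801318005044551, 11647571772911241531, 47628831813556336200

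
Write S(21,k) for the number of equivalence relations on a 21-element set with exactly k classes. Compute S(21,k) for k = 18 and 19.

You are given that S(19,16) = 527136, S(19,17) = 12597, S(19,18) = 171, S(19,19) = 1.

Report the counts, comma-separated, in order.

row 20: T[20][17]=17·12597+527136=741285  T[20][18]=18·171+12597=15675  T[20][19]=19·1+171=190
row 21: T[21][18]=18·15675+741285=1023435  T[21][19]=19·190+15675=19285
Read S(21,18) = 1023435, S(21,19) = 19285.

1023435, 19285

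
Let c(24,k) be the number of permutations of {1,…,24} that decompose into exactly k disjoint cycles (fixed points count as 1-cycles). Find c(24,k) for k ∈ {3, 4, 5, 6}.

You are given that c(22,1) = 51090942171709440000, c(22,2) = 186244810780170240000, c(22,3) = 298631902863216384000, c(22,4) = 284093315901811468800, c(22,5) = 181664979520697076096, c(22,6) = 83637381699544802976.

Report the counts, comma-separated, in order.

@23  (23,2):186244810780170240000·22+51090942171709440000→4148476779335454720000, (23,3):298631902863216384000·22+186244810780170240000→6756146673770930688000, (23,4):284093315901811468800·22+298631902863216384000→6548684852703068697600, (23,5):181664979520697076096·22+284093315901811468800→4280722865357147142912, (23,6):83637381699544802976·22+181664979520697076096→2021687376910682741568
@24  (24,3):6756146673770930688000·23+4148476779335454720000→159539850276066860544000, (24,4):6548684852703068697600·23+6756146673770930688000→157375898285941510732800, (24,5):4280722865357147142912·23+6548684852703068697600→105005310755917452984576, (24,6):2021687376910682741568·23+4280722865357147142912→50779532534302850198976
Read c(24,3) = 159539850276066860544000, c(24,4) = 157375898285941510732800, c(24,5) = 105005310755917452984576, c(24,6) = 50779532534302850198976.

159539850276066860544000, 157375898285941510732800, 105005310755917452984576, 50779532534302850198976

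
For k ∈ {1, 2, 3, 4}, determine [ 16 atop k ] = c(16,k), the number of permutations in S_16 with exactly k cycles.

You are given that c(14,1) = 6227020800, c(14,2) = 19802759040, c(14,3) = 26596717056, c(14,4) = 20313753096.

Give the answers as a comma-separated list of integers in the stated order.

r15: T_15,1=14×6227020800+0=87178291200; T_15,2=14×19802759040+6227020800=283465647360; T_15,3=14×26596717056+19802759040=392156797824; T_15,4=14×20313753096+26596717056=310989260400
r16: T_16,1=15×87178291200+0=1307674368000; T_16,2=15×283465647360+87178291200=4339163001600; T_16,3=15×392156797824+283465647360=6165817614720; T_16,4=15×310989260400+392156797824=5056995703824
Read c(16,1) = 1307674368000, c(16,2) = 4339163001600, c(16,3) = 6165817614720, c(16,4) = 5056995703824.

1307674368000, 4339163001600, 6165817614720, 5056995703824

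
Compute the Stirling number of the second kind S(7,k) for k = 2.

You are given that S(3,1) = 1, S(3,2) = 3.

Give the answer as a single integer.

[4] T[4,1]:1*1+0=1 · T[4,2]:2*3+1=7
[5] T[5,1]:1*1+0=1 · T[5,2]:2*7+1=15
[6] T[6,1]:1*1+0=1 · T[6,2]:2*15+1=31
[7] T[7,2]:2*31+1=63
Read S(7,2) = 63.

63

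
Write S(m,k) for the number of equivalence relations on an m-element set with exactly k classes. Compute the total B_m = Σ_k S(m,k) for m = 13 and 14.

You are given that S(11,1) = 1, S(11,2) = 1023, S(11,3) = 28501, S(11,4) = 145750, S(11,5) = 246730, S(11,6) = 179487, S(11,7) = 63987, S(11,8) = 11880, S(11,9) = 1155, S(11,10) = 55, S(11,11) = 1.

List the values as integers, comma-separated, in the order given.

@12  (12,1):1·1+0→1, (12,2):1023·2+1→2047, (12,3):28501·3+1023→86526, (12,4):145750·4+28501→611501, (12,5):246730·5+145750→1379400, (12,6):179487·6+246730→1323652, (12,7):63987·7+179487→627396, (12,8):11880·8+63987→159027, (12,9):1155·9+11880→22275, (12,10):55·10+1155→1705, (12,11):1·11+55→66, (12,12):0·12+1→1
@13  (13,1):1·1+0→1, (13,2):2047·2+1→4095, (13,3):86526·3+2047→261625, (13,4):611501·4+86526→2532530, (13,5):1379400·5+611501→7508501, (13,6):1323652·6+1379400→9321312, (13,7):627396·7+1323652→5715424, (13,8):159027·8+627396→1899612, (13,9):22275·9+159027→359502, (13,10):1705·10+22275→39325, (13,11):66·11+1705→2431, (13,12):1·12+66→78, (13,13):0·13+1→1
@14  (14,1):1·1+0→1, (14,2):4095·2+1→8191, (14,3):261625·3+4095→788970, (14,4):2532530·4+261625→10391745, (14,5):7508501·5+2532530→40075035, (14,6):9321312·6+7508501→63436373, (14,7):5715424·7+9321312→49329280, (14,8):1899612·8+5715424→20912320, (14,9):359502·9+1899612→5135130, (14,10):39325·10+359502→752752, (14,11):2431·11+39325→66066, (14,12):78·12+2431→3367, (14,13):1·13+78→91, (14,14):0·14+1→1
B_13 = ΣS(13,k) = 1+4095+261625+2532530+7508501+9321312+5715424+1899612+359502+39325+2431+78+1 = 27644437
B_14 = ΣS(14,k) = 1+8191+788970+10391745+40075035+63436373+49329280+20912320+5135130+752752+66066+3367+91+1 = 190899322

27644437, 190899322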